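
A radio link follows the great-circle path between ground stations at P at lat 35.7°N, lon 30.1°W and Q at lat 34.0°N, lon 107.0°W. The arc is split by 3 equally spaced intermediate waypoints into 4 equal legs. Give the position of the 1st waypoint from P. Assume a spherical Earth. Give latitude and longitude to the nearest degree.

Convert each endpoint to a unit vector on the sphere (x = cos φ cos λ, y = cos φ sin λ, z = sin φ).
The central angle between the endpoints is δ = arccos(p₁·p₂) ≈ 1.071 rad (61.4°).
Interpolate at f = 1/4 with slerp weights a = sin((1−f)δ)/sin δ ≈ 0.820, b = sin(fδ)/sin δ ≈ 0.301.
p = a·p₁ + b·p₂ ≈ (0.503, -0.573, 0.647); φ = arcsin(p_z) ≈ 40.32°, λ = atan2(p_y, p_x) ≈ -48.72°.

≈ lat 40°N, lon 49°W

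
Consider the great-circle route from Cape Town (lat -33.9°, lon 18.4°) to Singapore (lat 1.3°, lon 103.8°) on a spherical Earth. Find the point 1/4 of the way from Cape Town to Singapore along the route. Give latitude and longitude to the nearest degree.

Write both endpoints as unit vectors p₁, p₂ with components (cos φ cos λ, cos φ sin λ, sin φ).
The central angle between the endpoints is δ = arccos(p₁·p₂) ≈ 1.517 rad (86.9°).
Interpolate at f = 1/4 with slerp weights a = sin((1−f)δ)/sin δ ≈ 0.909, b = sin(fδ)/sin δ ≈ 0.371.
p = a·p₁ + b·p₂ ≈ (0.627, 0.598, -0.499); φ = arcsin(p_z) ≈ -29.91°, λ = atan2(p_y, p_x) ≈ 43.63°.

≈ lat -30°, lon 44°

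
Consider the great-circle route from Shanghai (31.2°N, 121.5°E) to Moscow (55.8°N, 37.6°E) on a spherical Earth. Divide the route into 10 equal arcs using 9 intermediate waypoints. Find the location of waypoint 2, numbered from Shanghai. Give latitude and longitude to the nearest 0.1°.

The haversine formula gives a central angle δ ≈ 1.071 rad (61.3°) between the endpoints.
Interpolate at f = 2/10 with slerp weights a = sin((1−f)δ)/sin δ ≈ 0.861, b = sin(fδ)/sin δ ≈ 0.242.
p = a·p₁ + b·p₂ ≈ (-0.277, 0.711, 0.646); φ = arcsin(p_z) ≈ 40.27°, λ = atan2(p_y, p_x) ≈ 111.28°.

≈ 40.3°N, 111.3°E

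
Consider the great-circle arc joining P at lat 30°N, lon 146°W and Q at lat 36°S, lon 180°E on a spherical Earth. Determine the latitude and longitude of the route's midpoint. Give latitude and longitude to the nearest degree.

≈ lat 3°S, lon 162°W

Write both endpoints as unit vectors p₁, p₂ with components (cos φ cos λ, cos φ sin λ, sin φ).
The central angle between the endpoints is δ = arccos(p₁·p₂) ≈ 1.280 rad (73.3°).
Interpolate at f = 1/2 with slerp weights a = sin((1−f)δ)/sin δ ≈ 0.623, b = sin(fδ)/sin δ ≈ 0.623.
p = a·p₁ + b·p₂ ≈ (-0.952, -0.302, -0.055); φ = arcsin(p_z) ≈ -3.14°, λ = atan2(p_y, p_x) ≈ -162.40°.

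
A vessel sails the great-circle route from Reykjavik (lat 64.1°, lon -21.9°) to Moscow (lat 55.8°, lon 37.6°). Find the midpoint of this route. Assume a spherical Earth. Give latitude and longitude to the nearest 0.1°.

≈ lat 63.3°, lon 12.0°

Write both endpoints as unit vectors p₁, p₂ with components (cos φ cos λ, cos φ sin λ, sin φ).
The central angle between the endpoints is δ = arccos(p₁·p₂) ≈ 0.518 rad (29.7°).
Interpolate at f = 1/2 with slerp weights a = sin((1−f)δ)/sin δ ≈ 0.517, b = sin(fδ)/sin δ ≈ 0.517.
p = a·p₁ + b·p₂ ≈ (0.440, 0.093, 0.893); φ = arcsin(p_z) ≈ 63.27°, λ = atan2(p_y, p_x) ≈ 11.95°.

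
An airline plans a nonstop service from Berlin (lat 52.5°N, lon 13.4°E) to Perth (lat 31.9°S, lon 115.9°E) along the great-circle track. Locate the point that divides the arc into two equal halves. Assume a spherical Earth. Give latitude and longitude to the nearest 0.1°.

≈ lat 15.9°N, lon 76.3°E

Convert each endpoint to a unit vector on the sphere (x = cos φ cos λ, y = cos φ sin λ, z = sin φ).
The central angle between the endpoints is δ = arccos(p₁·p₂) ≈ 2.131 rad (122.1°).
Interpolate at f = 1/2 with slerp weights a = sin((1−f)δ)/sin δ ≈ 1.033, b = sin(fδ)/sin δ ≈ 1.033.
p = a·p₁ + b·p₂ ≈ (0.229, 0.934, 0.274); φ = arcsin(p_z) ≈ 15.88°, λ = atan2(p_y, p_x) ≈ 76.25°.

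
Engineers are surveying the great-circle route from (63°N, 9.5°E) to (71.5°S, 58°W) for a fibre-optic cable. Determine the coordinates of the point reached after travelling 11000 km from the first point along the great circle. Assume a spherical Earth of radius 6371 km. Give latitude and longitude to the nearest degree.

≈ (32°S, 24°W)

Convert each endpoint to a unit vector on the sphere (x = cos φ cos λ, y = cos φ sin λ, z = sin φ).
The central angle between the endpoints is δ = arccos(p₁·p₂) ≈ 2.481 rad (142.2°). The total great-circle distance is δ·R ≈ 2.481 × 6371 ≈ 15809 km, so the target fraction is f = 11000/15809 ≈ 0.696.
Interpolate at f ≈ 0.696 with slerp weights a = sin((1−f)δ)/sin δ ≈ 1.117, b = sin(fδ)/sin δ ≈ 1.611.
p = a·p₁ + b·p₂ ≈ (0.771, -0.350, -0.532); φ = arcsin(p_z) ≈ -32.15°, λ = atan2(p_y, p_x) ≈ -24.40°.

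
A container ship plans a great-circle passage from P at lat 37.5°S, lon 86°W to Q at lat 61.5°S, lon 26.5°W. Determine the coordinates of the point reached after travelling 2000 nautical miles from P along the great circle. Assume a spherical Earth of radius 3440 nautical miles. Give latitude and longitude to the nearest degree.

Write both endpoints as unit vectors p₁, p₂ with components (cos φ cos λ, cos φ sin λ, sin φ).
The central angle between the endpoints is δ = arccos(p₁·p₂) ≈ 0.757 rad (43.4°). The total great-circle distance is δ·R ≈ 0.757 × 3440 ≈ 2603 nmi, so the target fraction is f = 2000/2603 ≈ 0.768.
Interpolate at f ≈ 0.768 with slerp weights a = sin((1−f)δ)/sin δ ≈ 0.254, b = sin(fδ)/sin δ ≈ 0.800.
p = a·p₁ + b·p₂ ≈ (0.356, -0.371, -0.858); φ = arcsin(p_z) ≈ -59.06°, λ = atan2(p_y, p_x) ≈ -46.24°.

≈ lat 59°S, lon 46°W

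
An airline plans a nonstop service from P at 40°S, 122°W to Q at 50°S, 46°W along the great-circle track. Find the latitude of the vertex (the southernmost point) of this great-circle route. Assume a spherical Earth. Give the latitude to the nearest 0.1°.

The great circle lies in the plane with unit normal n̂ = (p₁ × p₂)/|p₁ × p₂|.
Here n̂_z ≈ +0.604; the vertex latitude is φ_max = arccos|n̂_z| ≈ 52.9°.
Check via Clairaut: cos φ_max = |cos φ₁| · sin C = cos(40.0°)·sin(128.0°) ≈ 0.604, again giving ≈ 52.9°.

≈ 52.9°S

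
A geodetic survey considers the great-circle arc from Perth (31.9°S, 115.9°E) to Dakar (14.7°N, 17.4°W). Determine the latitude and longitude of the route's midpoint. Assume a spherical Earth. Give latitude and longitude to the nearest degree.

≈ (21°S, 41°E)

The haversine formula gives a central angle δ ≈ 2.342 rad (134.2°) between the endpoints.
Interpolate at f = 1/2 with slerp weights a = sin((1−f)δ)/sin δ ≈ 1.285, b = sin(fδ)/sin δ ≈ 1.285.
p = a·p₁ + b·p₂ ≈ (0.710, 0.610, -0.353); φ = arcsin(p_z) ≈ -20.67°, λ = atan2(p_y, p_x) ≈ 40.67°.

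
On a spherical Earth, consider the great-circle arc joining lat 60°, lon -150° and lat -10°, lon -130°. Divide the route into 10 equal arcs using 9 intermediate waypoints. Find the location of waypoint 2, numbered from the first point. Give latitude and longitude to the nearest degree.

≈ lat 46°, lon -143°

Write both endpoints as unit vectors p₁, p₂ with components (cos φ cos λ, cos φ sin λ, sin φ).
The central angle between the endpoints is δ = arccos(p₁·p₂) ≈ 1.253 rad (71.8°).
Interpolate at f = 2/10 with slerp weights a = sin((1−f)δ)/sin δ ≈ 0.887, b = sin(fδ)/sin δ ≈ 0.261.
p = a·p₁ + b·p₂ ≈ (-0.549, -0.419, 0.723); φ = arcsin(p_z) ≈ 46.30°, λ = atan2(p_y, p_x) ≈ -142.69°.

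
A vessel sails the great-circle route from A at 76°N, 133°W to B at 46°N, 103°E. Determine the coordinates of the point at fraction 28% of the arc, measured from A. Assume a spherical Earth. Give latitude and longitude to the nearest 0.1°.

≈ 78.8°N, 155.7°E

Convert each endpoint to a unit vector on the sphere (x = cos φ cos λ, y = cos φ sin λ, z = sin φ).
The central angle between the endpoints is δ = arccos(p₁·p₂) ≈ 0.922 rad (52.8°).
Interpolate at f = 0.28 with slerp weights a = sin((1−f)δ)/sin δ ≈ 0.773, b = sin(fδ)/sin δ ≈ 0.320.
p = a·p₁ + b·p₂ ≈ (-0.178, 0.080, 0.981); φ = arcsin(p_z) ≈ 78.76°, λ = atan2(p_y, p_x) ≈ 155.74°.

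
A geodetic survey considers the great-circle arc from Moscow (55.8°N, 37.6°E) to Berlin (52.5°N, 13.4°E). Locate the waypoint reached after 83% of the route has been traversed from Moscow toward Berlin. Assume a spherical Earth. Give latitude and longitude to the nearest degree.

≈ 53°N, 17°E

The haversine formula gives a central angle δ ≈ 0.253 rad (14.5°) between the endpoints.
Interpolate at f = 0.83 with slerp weights a = sin((1−f)δ)/sin δ ≈ 0.172, b = sin(fδ)/sin δ ≈ 0.833.
p = a·p₁ + b·p₂ ≈ (0.570, 0.176, 0.803); φ = arcsin(p_z) ≈ 53.39°, λ = atan2(p_y, p_x) ≈ 17.21°.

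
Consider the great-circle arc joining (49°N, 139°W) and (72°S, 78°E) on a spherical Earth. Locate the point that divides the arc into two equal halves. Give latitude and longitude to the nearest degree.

Convert each endpoint to a unit vector on the sphere (x = cos φ cos λ, y = cos φ sin λ, z = sin φ).
The central angle between the endpoints is δ = arccos(p₁·p₂) ≈ 2.646 rad (151.6°).
Interpolate at f = 1/2 with slerp weights a = sin((1−f)δ)/sin δ ≈ 2.039, b = sin(fδ)/sin δ ≈ 2.039.
p = a·p₁ + b·p₂ ≈ (-0.878, -0.261, -0.400); φ = arcsin(p_z) ≈ -23.59°, λ = atan2(p_y, p_x) ≈ -163.44°.

≈ (24°S, 163°W)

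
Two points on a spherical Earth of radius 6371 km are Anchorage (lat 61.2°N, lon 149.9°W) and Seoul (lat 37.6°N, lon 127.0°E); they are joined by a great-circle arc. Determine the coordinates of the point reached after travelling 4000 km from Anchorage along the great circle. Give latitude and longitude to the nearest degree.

Write both endpoints as unit vectors p₁, p₂ with components (cos φ cos λ, cos φ sin λ, sin φ).
The central angle between the endpoints is δ = arccos(p₁·p₂) ≈ 0.951 rad (54.5°). The total great-circle distance is δ·R ≈ 0.951 × 6371 ≈ 6061 km, so the target fraction is f = 4000/6061 ≈ 0.660.
Interpolate at f ≈ 0.660 with slerp weights a = sin((1−f)δ)/sin δ ≈ 0.390, b = sin(fδ)/sin δ ≈ 0.721.
p = a·p₁ + b·p₂ ≈ (-0.507, 0.362, 0.782); φ = arcsin(p_z) ≈ 51.48°, λ = atan2(p_y, p_x) ≈ 144.45°.

≈ lat 51°N, lon 144°E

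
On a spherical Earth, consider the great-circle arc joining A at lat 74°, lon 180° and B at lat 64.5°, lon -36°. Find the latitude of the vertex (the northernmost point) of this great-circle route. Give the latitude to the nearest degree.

≈ 84°

The great circle lies in the plane with unit normal n̂ = (p₁ × p₂)/|p₁ × p₂|.
Here n̂_z ≈ +0.110; the vertex latitude is φ_max = arccos|n̂_z| ≈ 83.7°.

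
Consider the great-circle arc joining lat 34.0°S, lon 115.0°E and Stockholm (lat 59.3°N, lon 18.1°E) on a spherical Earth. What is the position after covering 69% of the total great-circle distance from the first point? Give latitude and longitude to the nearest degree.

≈ lat 37°N, lon 67°E

Write both endpoints as unit vectors p₁, p₂ with components (cos φ cos λ, cos φ sin λ, sin φ).
The central angle between the endpoints is δ = arccos(p₁·p₂) ≈ 2.131 rad (122.1°).
Interpolate at f = 0.69 with slerp weights a = sin((1−f)δ)/sin δ ≈ 0.725, b = sin(fδ)/sin δ ≈ 1.175.
p = a·p₁ + b·p₂ ≈ (0.316, 0.731, 0.605); φ = arcsin(p_z) ≈ 37.23°, λ = atan2(p_y, p_x) ≈ 66.60°.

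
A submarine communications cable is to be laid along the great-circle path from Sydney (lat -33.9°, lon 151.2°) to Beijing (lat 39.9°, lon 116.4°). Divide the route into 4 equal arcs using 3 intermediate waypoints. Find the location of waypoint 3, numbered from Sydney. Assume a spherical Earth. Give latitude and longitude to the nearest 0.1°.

≈ lat 21.8°, lon 126.6°

Write both endpoints as unit vectors p₁, p₂ with components (cos φ cos λ, cos φ sin λ, sin φ).
The central angle between the endpoints is δ = arccos(p₁·p₂) ≈ 1.405 rad (80.5°).
Interpolate at f = 3/4 with slerp weights a = sin((1−f)δ)/sin δ ≈ 0.349, b = sin(fδ)/sin δ ≈ 0.881.
p = a·p₁ + b·p₂ ≈ (-0.554, 0.745, 0.371); φ = arcsin(p_z) ≈ 21.76°, λ = atan2(p_y, p_x) ≈ 126.65°.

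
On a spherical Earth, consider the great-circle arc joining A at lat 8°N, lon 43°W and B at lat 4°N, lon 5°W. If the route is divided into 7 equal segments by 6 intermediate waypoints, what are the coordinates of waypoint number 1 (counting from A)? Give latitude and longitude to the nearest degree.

Convert each endpoint to a unit vector on the sphere (x = cos φ cos λ, y = cos φ sin λ, z = sin φ).
The central angle between the endpoints is δ = arccos(p₁·p₂) ≈ 0.663 rad (38.0°).
Interpolate at f = 1/7 with slerp weights a = sin((1−f)δ)/sin δ ≈ 0.874, b = sin(fδ)/sin δ ≈ 0.154.
p = a·p₁ + b·p₂ ≈ (0.786, -0.604, 0.132); φ = arcsin(p_z) ≈ 7.61°, λ = atan2(p_y, p_x) ≈ -37.54°.

≈ lat 8°N, lon 38°W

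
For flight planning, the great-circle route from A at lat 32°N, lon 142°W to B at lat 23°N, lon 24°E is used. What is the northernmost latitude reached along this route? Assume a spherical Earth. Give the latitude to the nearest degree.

The great circle lies in the plane with unit normal n̂ = (p₁ × p₂)/|p₁ × p₂|.
Here n̂_z ≈ +0.226; the vertex latitude is φ_max = arccos|n̂_z| ≈ 76.9°.

≈ 77°N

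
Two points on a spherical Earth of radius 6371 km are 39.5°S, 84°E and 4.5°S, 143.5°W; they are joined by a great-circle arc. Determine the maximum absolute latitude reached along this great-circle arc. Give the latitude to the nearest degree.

≈ 50°S

The great circle lies in the plane with unit normal n̂ = (p₁ × p₂)/|p₁ × p₂|.
Here n̂_z ≈ +0.642; the vertex latitude is φ_max = arccos|n̂_z| ≈ 50.0°.
Check via Clairaut: cos φ_max = |cos φ₁| · sin C = cos(39.5°)·sin(123.6°) ≈ 0.642, again giving ≈ 50.0°.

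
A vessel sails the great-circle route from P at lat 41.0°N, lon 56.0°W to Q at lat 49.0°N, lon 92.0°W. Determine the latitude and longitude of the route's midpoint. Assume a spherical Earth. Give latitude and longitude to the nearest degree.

Convert each endpoint to a unit vector on the sphere (x = cos φ cos λ, y = cos φ sin λ, z = sin φ).
The central angle between the endpoints is δ = arccos(p₁·p₂) ≈ 0.461 rad (26.4°).
Interpolate at f = 1/2 with slerp weights a = sin((1−f)δ)/sin δ ≈ 0.514, b = sin(fδ)/sin δ ≈ 0.514.
p = a·p₁ + b·p₂ ≈ (0.205, -0.658, 0.725); φ = arcsin(p_z) ≈ 46.43°, λ = atan2(p_y, p_x) ≈ -72.70°.

≈ lat 46°N, lon 73°W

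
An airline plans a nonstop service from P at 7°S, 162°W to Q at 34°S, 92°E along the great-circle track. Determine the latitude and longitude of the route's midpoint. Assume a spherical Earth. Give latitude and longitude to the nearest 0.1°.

≈ 31.7°S, 151.8°E

Write both endpoints as unit vectors p₁, p₂ with components (cos φ cos λ, cos φ sin λ, sin φ).
The central angle between the endpoints is δ = arccos(p₁·p₂) ≈ 1.730 rad (99.1°).
Interpolate at f = 1/2 with slerp weights a = sin((1−f)δ)/sin δ ≈ 0.771, b = sin(fδ)/sin δ ≈ 0.771.
p = a·p₁ + b·p₂ ≈ (-0.750, 0.402, -0.525); φ = arcsin(p_z) ≈ -31.67°, λ = atan2(p_y, p_x) ≈ 151.79°.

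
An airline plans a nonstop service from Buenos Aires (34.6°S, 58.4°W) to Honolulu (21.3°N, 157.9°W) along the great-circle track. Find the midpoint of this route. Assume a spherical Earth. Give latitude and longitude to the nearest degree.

Convert each endpoint to a unit vector on the sphere (x = cos φ cos λ, y = cos φ sin λ, z = sin φ).
The central angle between the endpoints is δ = arccos(p₁·p₂) ≈ 1.910 rad (109.4°).
Interpolate at f = 1/2 with slerp weights a = sin((1−f)δ)/sin δ ≈ 0.866, b = sin(fδ)/sin δ ≈ 0.866.
p = a·p₁ + b·p₂ ≈ (-0.374, -0.910, -0.177); φ = arcsin(p_z) ≈ -10.20°, λ = atan2(p_y, p_x) ≈ -112.33°.

≈ 10°S, 112°W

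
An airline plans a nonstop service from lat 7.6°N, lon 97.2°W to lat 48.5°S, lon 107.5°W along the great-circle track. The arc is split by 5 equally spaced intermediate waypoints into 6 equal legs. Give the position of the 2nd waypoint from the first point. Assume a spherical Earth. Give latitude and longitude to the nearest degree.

From cos δ = sin φ₁ sin φ₂ + cos φ₁ cos φ₂ cos Δλ, the central angle is δ ≈ 0.992 rad (56.8°).
Interpolate at f = 2/6 with slerp weights a = sin((1−f)δ)/sin δ ≈ 0.734, b = sin(fδ)/sin δ ≈ 0.388.
p = a·p₁ + b·p₂ ≈ (-0.168, -0.967, -0.193); φ = arcsin(p_z) ≈ -11.15°, λ = atan2(p_y, p_x) ≈ -99.88°.

≈ lat 11°S, lon 100°W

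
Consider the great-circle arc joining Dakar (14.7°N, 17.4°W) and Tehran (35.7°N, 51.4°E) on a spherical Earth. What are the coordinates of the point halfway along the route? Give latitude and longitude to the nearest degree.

The haversine formula gives a central angle δ ≈ 1.124 rad (64.4°) between the endpoints.
Interpolate at f = 1/2 with slerp weights a = sin((1−f)δ)/sin δ ≈ 0.591, b = sin(fδ)/sin δ ≈ 0.591.
p = a·p₁ + b·p₂ ≈ (0.845, 0.204, 0.495); φ = arcsin(p_z) ≈ 29.65°, λ = atan2(p_y, p_x) ≈ 13.58°.

≈ 30°N, 14°E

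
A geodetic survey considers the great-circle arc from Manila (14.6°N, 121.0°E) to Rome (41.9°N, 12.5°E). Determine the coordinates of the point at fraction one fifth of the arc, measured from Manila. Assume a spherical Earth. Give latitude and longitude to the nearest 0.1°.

Convert each endpoint to a unit vector on the sphere (x = cos φ cos λ, y = cos φ sin λ, z = sin φ).
The central angle between the endpoints is δ = arccos(p₁·p₂) ≈ 1.631 rad (93.5°).
Interpolate at f = 1/5 with slerp weights a = sin((1−f)δ)/sin δ ≈ 0.967, b = sin(fδ)/sin δ ≈ 0.321.
p = a·p₁ + b·p₂ ≈ (-0.248, 0.853, 0.458); φ = arcsin(p_z) ≈ 27.26°, λ = atan2(p_y, p_x) ≈ 106.23°.

≈ 27.3°N, 106.2°E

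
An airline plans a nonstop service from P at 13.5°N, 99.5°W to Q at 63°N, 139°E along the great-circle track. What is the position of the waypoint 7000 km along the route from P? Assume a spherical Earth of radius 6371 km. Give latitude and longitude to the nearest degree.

Convert each endpoint to a unit vector on the sphere (x = cos φ cos λ, y = cos φ sin λ, z = sin φ).
The central angle between the endpoints is δ = arccos(p₁·p₂) ≈ 1.593 rad (91.3°). The total great-circle distance is δ·R ≈ 1.593 × 6371 ≈ 10152 km, so the target fraction is f = 7000/10152 ≈ 0.690.
Interpolate at f ≈ 0.690 with slerp weights a = sin((1−f)δ)/sin δ ≈ 0.475, b = sin(fδ)/sin δ ≈ 0.891.
p = a·p₁ + b·p₂ ≈ (-0.381, -0.190, 0.905); φ = arcsin(p_z) ≈ 64.77°, λ = atan2(p_y, p_x) ≈ -153.51°.

≈ 65°N, 154°W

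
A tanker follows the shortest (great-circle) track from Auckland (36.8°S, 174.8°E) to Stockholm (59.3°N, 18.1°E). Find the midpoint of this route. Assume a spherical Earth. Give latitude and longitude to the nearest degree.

≈ 34°N, 143°E

Write both endpoints as unit vectors p₁, p₂ with components (cos φ cos λ, cos φ sin λ, sin φ).
The central angle between the endpoints is δ = arccos(p₁·p₂) ≈ 2.669 rad (152.9°).
Interpolate at f = 1/2 with slerp weights a = sin((1−f)δ)/sin δ ≈ 2.137, b = sin(fδ)/sin δ ≈ 2.137.
p = a·p₁ + b·p₂ ≈ (-0.667, 0.494, 0.557); φ = arcsin(p_z) ≈ 33.88°, λ = atan2(p_y, p_x) ≈ 143.48°.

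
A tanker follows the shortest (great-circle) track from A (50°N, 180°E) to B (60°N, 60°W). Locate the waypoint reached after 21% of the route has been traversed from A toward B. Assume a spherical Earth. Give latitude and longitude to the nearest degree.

Write both endpoints as unit vectors p₁, p₂ with components (cos φ cos λ, cos φ sin λ, sin φ).
The central angle between the endpoints is δ = arccos(p₁·p₂) ≈ 1.044 rad (59.8°).
Interpolate at f = 0.21 with slerp weights a = sin((1−f)δ)/sin δ ≈ 0.850, b = sin(fδ)/sin δ ≈ 0.252.
p = a·p₁ + b·p₂ ≈ (-0.483, -0.109, 0.869); φ = arcsin(p_z) ≈ 60.31°, λ = atan2(p_y, p_x) ≈ -167.29°.

≈ (60°N, 167°W)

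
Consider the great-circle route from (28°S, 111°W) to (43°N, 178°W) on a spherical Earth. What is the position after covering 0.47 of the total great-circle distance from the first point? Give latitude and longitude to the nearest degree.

Write both endpoints as unit vectors p₁, p₂ with components (cos φ cos λ, cos φ sin λ, sin φ).
The central angle between the endpoints is δ = arccos(p₁·p₂) ≈ 1.639 rad (93.9°).
Interpolate at f = 0.47 with slerp weights a = sin((1−f)δ)/sin δ ≈ 0.765, b = sin(fδ)/sin δ ≈ 0.698.
p = a·p₁ + b·p₂ ≈ (-0.752, -0.649, 0.117); φ = arcsin(p_z) ≈ 6.70°, λ = atan2(p_y, p_x) ≈ -139.23°.

≈ (7°N, 139°W)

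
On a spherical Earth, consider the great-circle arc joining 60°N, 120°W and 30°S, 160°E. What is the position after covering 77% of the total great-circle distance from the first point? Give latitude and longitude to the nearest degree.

≈ 8°S, 173°E

Convert each endpoint to a unit vector on the sphere (x = cos φ cos λ, y = cos φ sin λ, z = sin φ).
The central angle between the endpoints is δ = arccos(p₁·p₂) ≈ 1.937 rad (111.0°).
Interpolate at f = 0.77 with slerp weights a = sin((1−f)δ)/sin δ ≈ 0.461, b = sin(fδ)/sin δ ≈ 1.068.
p = a·p₁ + b·p₂ ≈ (-0.984, 0.116, -0.134); φ = arcsin(p_z) ≈ -7.71°, λ = atan2(p_y, p_x) ≈ 173.25°.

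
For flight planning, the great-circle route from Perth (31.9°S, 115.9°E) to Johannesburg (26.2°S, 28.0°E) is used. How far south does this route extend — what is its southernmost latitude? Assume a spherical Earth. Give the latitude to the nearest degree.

≈ 38°S

The great circle lies in the plane with unit normal n̂ = (p₁ × p₂)/|p₁ × p₂|.
Here n̂_z ≈ -0.789; the vertex latitude is φ_max = arccos|n̂_z| ≈ 37.9°.
Check via Clairaut: cos φ_max = |cos φ₁| · sin C = cos(31.9°)·sin(111.7°) ≈ 0.789, again giving ≈ 37.9°.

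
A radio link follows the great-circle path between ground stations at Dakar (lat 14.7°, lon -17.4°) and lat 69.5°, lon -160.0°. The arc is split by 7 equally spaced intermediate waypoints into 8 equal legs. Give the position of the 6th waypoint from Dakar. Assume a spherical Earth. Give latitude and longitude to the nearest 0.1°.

The haversine formula gives a central angle δ ≈ 1.602 rad (91.8°) between the endpoints.
Interpolate at f = 6/8 with slerp weights a = sin((1−f)δ)/sin δ ≈ 0.390, b = sin(fδ)/sin δ ≈ 0.933.
p = a·p₁ + b·p₂ ≈ (0.053, -0.225, 0.973); φ = arcsin(p_z) ≈ 76.66°, λ = atan2(p_y, p_x) ≈ -76.72°.

≈ lat 76.7°, lon -76.7°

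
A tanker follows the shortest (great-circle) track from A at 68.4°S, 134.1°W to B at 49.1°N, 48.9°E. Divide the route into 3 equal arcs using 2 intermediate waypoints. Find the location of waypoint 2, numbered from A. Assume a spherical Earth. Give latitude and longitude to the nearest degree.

≈ 4°S, 52°E

From cos δ = sin φ₁ sin φ₂ + cos φ₁ cos φ₂ cos Δλ, the central angle is δ ≈ 2.804 rad (160.6°).
Interpolate at f = 2/3 with slerp weights a = sin((1−f)δ)/sin δ ≈ 2.427, b = sin(fδ)/sin δ ≈ 2.884.
p = a·p₁ + b·p₂ ≈ (0.619, 0.781, -0.077); φ = arcsin(p_z) ≈ -4.40°, λ = atan2(p_y, p_x) ≈ 51.59°.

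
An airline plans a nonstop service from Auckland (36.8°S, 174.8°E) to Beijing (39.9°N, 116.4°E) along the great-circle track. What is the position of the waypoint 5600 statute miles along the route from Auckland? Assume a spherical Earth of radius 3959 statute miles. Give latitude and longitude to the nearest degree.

The haversine formula gives a central angle δ ≈ 1.633 rad (93.6°) between the endpoints. The total great-circle distance is δ·R ≈ 1.633 × 3959 ≈ 6466 mi, so the target fraction is f = 5600/6466 ≈ 0.866.
Interpolate at f ≈ 0.866 with slerp weights a = sin((1−f)δ)/sin δ ≈ 0.217, b = sin(fδ)/sin δ ≈ 0.990.
p = a·p₁ + b·p₂ ≈ (-0.511, 0.696, 0.505); φ = arcsin(p_z) ≈ 30.31°, λ = atan2(p_y, p_x) ≈ 126.29°.

≈ 30°N, 126°E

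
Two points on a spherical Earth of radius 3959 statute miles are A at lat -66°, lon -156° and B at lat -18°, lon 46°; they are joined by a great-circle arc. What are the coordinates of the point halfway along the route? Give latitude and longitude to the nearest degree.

≈ lat -64°, lon 61°

Write both endpoints as unit vectors p₁, p₂ with components (cos φ cos λ, cos φ sin λ, sin φ).
The central angle between the endpoints is δ = arccos(p₁·p₂) ≈ 1.647 rad (94.4°).
Interpolate at f = 1/2 with slerp weights a = sin((1−f)δ)/sin δ ≈ 0.736, b = sin(fδ)/sin δ ≈ 0.736.
p = a·p₁ + b·p₂ ≈ (0.213, 0.382, -0.900); φ = arcsin(p_z) ≈ -64.09°, λ = atan2(p_y, p_x) ≈ 60.87°.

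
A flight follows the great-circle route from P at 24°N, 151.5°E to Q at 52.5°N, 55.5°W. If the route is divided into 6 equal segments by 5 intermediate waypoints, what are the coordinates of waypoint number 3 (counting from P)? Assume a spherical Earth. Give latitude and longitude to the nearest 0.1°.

≈ 68.9°N, 171.8°W

From cos δ = sin φ₁ sin φ₂ + cos φ₁ cos φ₂ cos Δλ, the central angle is δ ≈ 1.744 rad (100.0°).
Interpolate at f = 3/6 with slerp weights a = sin((1−f)δ)/sin δ ≈ 0.777, b = sin(fδ)/sin δ ≈ 0.777.
p = a·p₁ + b·p₂ ≈ (-0.356, -0.051, 0.933); φ = arcsin(p_z) ≈ 68.91°, λ = atan2(p_y, p_x) ≈ -171.83°.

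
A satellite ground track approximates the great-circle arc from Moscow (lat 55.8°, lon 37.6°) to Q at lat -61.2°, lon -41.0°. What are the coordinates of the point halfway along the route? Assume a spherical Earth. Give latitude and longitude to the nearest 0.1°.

≈ lat -3.5°, lon 1.9°

Write both endpoints as unit vectors p₁, p₂ with components (cos φ cos λ, cos φ sin λ, sin φ).
The central angle between the endpoints is δ = arccos(p₁·p₂) ≈ 2.307 rad (132.2°).
Interpolate at f = 1/2 with slerp weights a = sin((1−f)δ)/sin δ ≈ 1.233, b = sin(fδ)/sin δ ≈ 1.233.
p = a·p₁ + b·p₂ ≈ (0.998, 0.033, -0.061); φ = arcsin(p_z) ≈ -3.48°, λ = atan2(p_y, p_x) ≈ 1.90°.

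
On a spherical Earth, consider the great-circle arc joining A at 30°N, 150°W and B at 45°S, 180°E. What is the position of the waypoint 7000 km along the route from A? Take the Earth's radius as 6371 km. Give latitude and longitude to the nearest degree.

≈ 30°S, 172°W

Write both endpoints as unit vectors p₁, p₂ with components (cos φ cos λ, cos φ sin λ, sin φ).
The central angle between the endpoints is δ = arccos(p₁·p₂) ≈ 1.393 rad (79.8°). The total great-circle distance is δ·R ≈ 1.393 × 6371 ≈ 8875 km, so the target fraction is f = 7000/8875 ≈ 0.789.
Interpolate at f ≈ 0.789 with slerp weights a = sin((1−f)δ)/sin δ ≈ 0.295, b = sin(fδ)/sin δ ≈ 0.905.
p = a·p₁ + b·p₂ ≈ (-0.861, -0.128, -0.492); φ = arcsin(p_z) ≈ -29.50°, λ = atan2(p_y, p_x) ≈ -171.57°.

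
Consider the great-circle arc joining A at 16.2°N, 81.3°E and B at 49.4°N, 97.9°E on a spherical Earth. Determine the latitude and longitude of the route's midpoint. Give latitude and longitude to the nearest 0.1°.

≈ 33.1°N, 88.0°E

Convert each endpoint to a unit vector on the sphere (x = cos φ cos λ, y = cos φ sin λ, z = sin φ).
The central angle between the endpoints is δ = arccos(p₁·p₂) ≈ 0.625 rad (35.8°).
Interpolate at f = 1/2 with slerp weights a = sin((1−f)δ)/sin δ ≈ 0.525, b = sin(fδ)/sin δ ≈ 0.525.
p = a·p₁ + b·p₂ ≈ (0.029, 0.838, 0.546); φ = arcsin(p_z) ≈ 33.07°, λ = atan2(p_y, p_x) ≈ 87.99°.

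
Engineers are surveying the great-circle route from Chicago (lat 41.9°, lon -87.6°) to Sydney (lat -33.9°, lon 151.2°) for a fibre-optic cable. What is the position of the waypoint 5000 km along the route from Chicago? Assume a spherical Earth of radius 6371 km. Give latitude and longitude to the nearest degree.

Write both endpoints as unit vectors p₁, p₂ with components (cos φ cos λ, cos φ sin λ, sin φ).
The central angle between the endpoints is δ = arccos(p₁·p₂) ≈ 2.336 rad (133.8°). The total great-circle distance is δ·R ≈ 2.336 × 6371 ≈ 14881 km, so the target fraction is f = 5000/14881 ≈ 0.336.
Interpolate at f ≈ 0.336 with slerp weights a = sin((1−f)δ)/sin δ ≈ 1.386, b = sin(fδ)/sin δ ≈ 0.980.
p = a·p₁ + b·p₂ ≈ (-0.669, -0.639, 0.379); φ = arcsin(p_z) ≈ 22.28°, λ = atan2(p_y, p_x) ≈ -136.33°.

≈ lat 22°, lon -136°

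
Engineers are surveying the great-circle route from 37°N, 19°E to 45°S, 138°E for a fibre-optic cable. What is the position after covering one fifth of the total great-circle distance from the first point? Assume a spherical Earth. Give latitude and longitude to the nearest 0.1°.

≈ 20.8°N, 43.7°E

The haversine formula gives a central angle δ ≈ 2.345 rad (134.4°) between the endpoints.
Interpolate at f = 1/5 with slerp weights a = sin((1−f)δ)/sin δ ≈ 1.334, b = sin(fδ)/sin δ ≈ 0.632.
p = a·p₁ + b·p₂ ≈ (0.675, 0.646, 0.356); φ = arcsin(p_z) ≈ 20.84°, λ = atan2(p_y, p_x) ≈ 43.74°.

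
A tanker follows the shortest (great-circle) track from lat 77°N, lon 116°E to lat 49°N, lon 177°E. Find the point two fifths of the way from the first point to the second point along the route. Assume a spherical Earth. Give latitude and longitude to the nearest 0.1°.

≈ lat 68.4°N, lon 157.4°E

Convert each endpoint to a unit vector on the sphere (x = cos φ cos λ, y = cos φ sin λ, z = sin φ).
The central angle between the endpoints is δ = arccos(p₁·p₂) ≈ 0.632 rad (36.2°).
Interpolate at f = 2/5 with slerp weights a = sin((1−f)δ)/sin δ ≈ 0.627, b = sin(fδ)/sin δ ≈ 0.423.
p = a·p₁ + b·p₂ ≈ (-0.339, 0.141, 0.930); φ = arcsin(p_z) ≈ 68.44°, λ = atan2(p_y, p_x) ≈ 157.39°.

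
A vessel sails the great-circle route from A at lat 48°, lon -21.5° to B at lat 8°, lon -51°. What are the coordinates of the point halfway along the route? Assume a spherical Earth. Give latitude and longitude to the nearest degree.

From cos δ = sin φ₁ sin φ₂ + cos φ₁ cos φ₂ cos Δλ, the central angle is δ ≈ 0.823 rad (47.1°).
Interpolate at f = 1/2 with slerp weights a = sin((1−f)δ)/sin δ ≈ 0.546, b = sin(fδ)/sin δ ≈ 0.546.
p = a·p₁ + b·p₂ ≈ (0.680, -0.554, 0.481); φ = arcsin(p_z) ≈ 28.77°, λ = atan2(p_y, p_x) ≈ -39.17°.

≈ lat 29°, lon -39°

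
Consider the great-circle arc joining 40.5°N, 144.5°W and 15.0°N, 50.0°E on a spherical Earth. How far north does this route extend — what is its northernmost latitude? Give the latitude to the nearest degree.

The great circle lies in the plane with unit normal n̂ = (p₁ × p₂)/|p₁ × p₂|.
Here n̂_z ≈ -0.219; the vertex latitude is φ_max = arccos|n̂_z| ≈ 77.3°.
Check via Clairaut: cos φ_max = |cos φ₁| · sin C = cos(40.5°)·sin(16.7°) ≈ 0.219, again giving ≈ 77.3°.

≈ 77°N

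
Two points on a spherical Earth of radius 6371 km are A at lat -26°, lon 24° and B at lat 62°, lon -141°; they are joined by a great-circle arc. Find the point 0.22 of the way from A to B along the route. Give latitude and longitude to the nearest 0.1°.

Convert each endpoint to a unit vector on the sphere (x = cos φ cos λ, y = cos φ sin λ, z = sin φ).
The central angle between the endpoints is δ = arccos(p₁·p₂) ≈ 2.489 rad (142.6°).
Interpolate at f = 0.22 with slerp weights a = sin((1−f)δ)/sin δ ≈ 1.535, b = sin(fδ)/sin δ ≈ 0.858.
p = a·p₁ + b·p₂ ≈ (0.948, 0.308, 0.084); φ = arcsin(p_z) ≈ 4.83°, λ = atan2(p_y, p_x) ≈ 18.00°.

≈ lat 4.8°, lon 18.0°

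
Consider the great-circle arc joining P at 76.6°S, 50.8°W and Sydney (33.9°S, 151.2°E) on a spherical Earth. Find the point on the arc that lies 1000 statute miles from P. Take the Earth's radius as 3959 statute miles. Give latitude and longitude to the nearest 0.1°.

≈ 85.2°S, 144.1°W

Write both endpoints as unit vectors p₁, p₂ with components (cos φ cos λ, cos φ sin λ, sin φ).
The central angle between the endpoints is δ = arccos(p₁·p₂) ≈ 1.198 rad (68.6°). The total great-circle distance is δ·R ≈ 1.198 × 3959 ≈ 4743 mi, so the target fraction is f = 1000/4743 ≈ 0.211.
Interpolate at f ≈ 0.211 with slerp weights a = sin((1−f)δ)/sin δ ≈ 0.871, b = sin(fδ)/sin δ ≈ 0.268.
p = a·p₁ + b·p₂ ≈ (-0.068, -0.049, -0.997); φ = arcsin(p_z) ≈ -85.21°, λ = atan2(p_y, p_x) ≈ -144.07°.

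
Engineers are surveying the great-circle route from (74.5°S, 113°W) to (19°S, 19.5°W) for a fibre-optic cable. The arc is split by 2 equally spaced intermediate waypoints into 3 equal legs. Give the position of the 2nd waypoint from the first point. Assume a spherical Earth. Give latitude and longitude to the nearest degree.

≈ (42°S, 28°W)

Convert each endpoint to a unit vector on the sphere (x = cos φ cos λ, y = cos φ sin λ, z = sin φ).
The central angle between the endpoints is δ = arccos(p₁·p₂) ≈ 1.268 rad (72.6°).
Interpolate at f = 2/3 with slerp weights a = sin((1−f)δ)/sin δ ≈ 0.430, b = sin(fδ)/sin δ ≈ 0.784.
p = a·p₁ + b·p₂ ≈ (0.654, -0.353, -0.669); φ = arcsin(p_z) ≈ -42.01°, λ = atan2(p_y, p_x) ≈ -28.37°.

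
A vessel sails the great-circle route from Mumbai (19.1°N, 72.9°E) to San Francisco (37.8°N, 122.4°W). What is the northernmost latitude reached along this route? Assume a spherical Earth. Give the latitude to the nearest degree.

≈ 77°N

The great circle lies in the plane with unit normal n̂ = (p₁ × p₂)/|p₁ × p₂|.
Here n̂_z ≈ +0.231; the vertex latitude is φ_max = arccos|n̂_z| ≈ 76.7°.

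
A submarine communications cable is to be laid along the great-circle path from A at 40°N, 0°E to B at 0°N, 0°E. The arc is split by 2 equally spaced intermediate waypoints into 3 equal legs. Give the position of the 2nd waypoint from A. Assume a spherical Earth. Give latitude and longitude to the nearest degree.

Convert each endpoint to a unit vector on the sphere (x = cos φ cos λ, y = cos φ sin λ, z = sin φ).
The central angle between the endpoints is δ = arccos(p₁·p₂) ≈ 0.698 rad (40.0°).
Interpolate at f = 2/3 with slerp weights a = sin((1−f)δ)/sin δ ≈ 0.359, b = sin(fδ)/sin δ ≈ 0.698.
p = a·p₁ + b·p₂ ≈ (0.973, 0.000, 0.231); φ = arcsin(p_z) ≈ 13.33°, λ = atan2(p_y, p_x) ≈ 0.00°.

≈ 13°N, 0°E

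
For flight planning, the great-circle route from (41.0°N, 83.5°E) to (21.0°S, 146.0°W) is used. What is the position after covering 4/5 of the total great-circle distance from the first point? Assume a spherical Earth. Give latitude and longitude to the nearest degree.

The haversine formula gives a central angle δ ≈ 2.336 rad (133.8°) between the endpoints.
Interpolate at f = 4/5 with slerp weights a = sin((1−f)δ)/sin δ ≈ 0.624, b = sin(fδ)/sin δ ≈ 1.325.
p = a·p₁ + b·p₂ ≈ (-0.972, -0.224, -0.065); φ = arcsin(p_z) ≈ -3.74°, λ = atan2(p_y, p_x) ≈ -167.05°.

≈ (4°S, 167°W)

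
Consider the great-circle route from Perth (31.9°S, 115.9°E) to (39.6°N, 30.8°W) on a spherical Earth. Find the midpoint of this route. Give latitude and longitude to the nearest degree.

Write both endpoints as unit vectors p₁, p₂ with components (cos φ cos λ, cos φ sin λ, sin φ).
The central angle between the endpoints is δ = arccos(p₁·p₂) ≈ 2.654 rad (152.1°).
Interpolate at f = 1/2 with slerp weights a = sin((1−f)δ)/sin δ ≈ 2.072, b = sin(fδ)/sin δ ≈ 2.072.
p = a·p₁ + b·p₂ ≈ (0.603, 0.765, 0.226); φ = arcsin(p_z) ≈ 13.05°, λ = atan2(p_y, p_x) ≈ 51.75°.

≈ (13°N, 52°E)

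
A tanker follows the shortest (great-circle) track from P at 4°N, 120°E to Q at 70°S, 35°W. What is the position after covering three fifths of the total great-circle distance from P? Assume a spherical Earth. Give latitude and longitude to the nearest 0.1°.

≈ 61.8°S, 102.3°E

Write both endpoints as unit vectors p₁, p₂ with components (cos φ cos λ, cos φ sin λ, sin φ).
The central angle between the endpoints is δ = arccos(p₁·p₂) ≈ 1.955 rad (112.0°).
Interpolate at f = 3/5 with slerp weights a = sin((1−f)δ)/sin δ ≈ 0.760, b = sin(fδ)/sin δ ≈ 0.994.
p = a·p₁ + b·p₂ ≈ (-0.101, 0.462, -0.881); φ = arcsin(p_z) ≈ -61.81°, λ = atan2(p_y, p_x) ≈ 102.29°.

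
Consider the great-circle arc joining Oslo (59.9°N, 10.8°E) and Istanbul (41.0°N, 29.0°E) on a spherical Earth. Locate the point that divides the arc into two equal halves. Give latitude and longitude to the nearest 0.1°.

≈ 50.8°N, 21.7°E

From cos δ = sin φ₁ sin φ₂ + cos φ₁ cos φ₂ cos Δλ, the central angle is δ ≈ 0.384 rad (22.0°).
Interpolate at f = 1/2 with slerp weights a = sin((1−f)δ)/sin δ ≈ 0.509, b = sin(fδ)/sin δ ≈ 0.509.
p = a·p₁ + b·p₂ ≈ (0.587, 0.234, 0.775); φ = arcsin(p_z) ≈ 50.79°, λ = atan2(p_y, p_x) ≈ 21.75°.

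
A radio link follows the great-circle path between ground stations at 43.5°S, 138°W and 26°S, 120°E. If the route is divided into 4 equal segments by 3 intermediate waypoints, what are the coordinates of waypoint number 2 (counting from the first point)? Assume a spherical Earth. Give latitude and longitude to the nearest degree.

≈ 48°S, 163°E

Convert each endpoint to a unit vector on the sphere (x = cos φ cos λ, y = cos φ sin λ, z = sin φ).
The central angle between the endpoints is δ = arccos(p₁·p₂) ≈ 1.404 rad (80.4°).
Interpolate at f = 2/4 with slerp weights a = sin((1−f)δ)/sin δ ≈ 0.655, b = sin(fδ)/sin δ ≈ 0.655.
p = a·p₁ + b·p₂ ≈ (-0.647, 0.192, -0.738); φ = arcsin(p_z) ≈ -47.54°, λ = atan2(p_y, p_x) ≈ 163.49°.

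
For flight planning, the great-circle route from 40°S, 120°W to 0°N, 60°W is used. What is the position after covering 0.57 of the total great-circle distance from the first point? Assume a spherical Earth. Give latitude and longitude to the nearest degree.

≈ 20°S, 82°W

Write both endpoints as unit vectors p₁, p₂ with components (cos φ cos λ, cos φ sin λ, sin φ).
The central angle between the endpoints is δ = arccos(p₁·p₂) ≈ 1.178 rad (67.5°).
Interpolate at f = 0.57 with slerp weights a = sin((1−f)δ)/sin δ ≈ 0.525, b = sin(fδ)/sin δ ≈ 0.673.
p = a·p₁ + b·p₂ ≈ (0.136, -0.932, -0.338); φ = arcsin(p_z) ≈ -19.73°, λ = atan2(p_y, p_x) ≈ -81.72°.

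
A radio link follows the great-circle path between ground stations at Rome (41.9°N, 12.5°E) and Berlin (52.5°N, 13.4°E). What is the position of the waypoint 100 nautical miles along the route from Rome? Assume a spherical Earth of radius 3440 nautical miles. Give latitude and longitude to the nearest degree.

≈ 44°N, 13°E

Write both endpoints as unit vectors p₁, p₂ with components (cos φ cos λ, cos φ sin λ, sin φ).
The central angle between the endpoints is δ = arccos(p₁·p₂) ≈ 0.185 rad (10.6°). The total great-circle distance is δ·R ≈ 0.185 × 3440 ≈ 637 nmi, so the target fraction is f = 100/637 ≈ 0.157.
Interpolate at f ≈ 0.157 with slerp weights a = sin((1−f)δ)/sin δ ≈ 0.845, b = sin(fδ)/sin δ ≈ 0.158.
p = a·p₁ + b·p₂ ≈ (0.707, 0.158, 0.689); φ = arcsin(p_z) ≈ 43.56°, λ = atan2(p_y, p_x) ≈ 12.62°.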